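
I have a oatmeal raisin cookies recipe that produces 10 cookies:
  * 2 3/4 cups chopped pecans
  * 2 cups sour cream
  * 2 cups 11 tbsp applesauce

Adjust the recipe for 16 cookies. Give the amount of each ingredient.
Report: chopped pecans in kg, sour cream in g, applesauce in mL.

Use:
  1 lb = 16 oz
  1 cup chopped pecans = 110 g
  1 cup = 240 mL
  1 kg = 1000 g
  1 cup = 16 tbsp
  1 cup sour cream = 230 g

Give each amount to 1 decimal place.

Scaling factor: 16/10 = 8/5 = 1.6.
chopped pecans: 2.75 cup × 8/5 × 110 g/cup ÷ 1000 g/kg ≈ 0.5 kg
sour cream: 2 cup × 8/5 × 230 g/cup = 736.0 g
applesauce: (2 cup + 11 tbsp = 2.6875 cup) × 8/5 × 240 mL/cup = 1032.0 mL

chopped pecans: 0.5 kg; sour cream: 736.0 g; applesauce: 1032.0 mL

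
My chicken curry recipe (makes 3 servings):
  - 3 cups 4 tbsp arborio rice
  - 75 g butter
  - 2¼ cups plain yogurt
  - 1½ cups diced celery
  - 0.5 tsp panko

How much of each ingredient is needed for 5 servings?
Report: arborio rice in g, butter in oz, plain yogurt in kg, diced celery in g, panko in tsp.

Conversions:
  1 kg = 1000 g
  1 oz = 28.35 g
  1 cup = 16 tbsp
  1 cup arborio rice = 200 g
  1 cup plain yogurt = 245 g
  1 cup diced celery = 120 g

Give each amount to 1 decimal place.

Scaling factor: 5/3.
arborio rice: (3 cup + 4 tbsp = 3.25 cup) × 5/3 × 200 g/cup ≈ 1083.3 g
butter: 75 g × 5/3 ÷ 28.35 g/oz ≈ 4.4 oz
plain yogurt: 2.25 cup × 5/3 × 245 g/cup ÷ 1000 g/kg ≈ 0.9 kg
diced celery: 1.5 cup × 5/3 × 120 g/cup = 300.0 g
panko: 0.5 tsp × 5/3 ≈ 0.8 tsp

arborio rice: 1083.3 g; butter: 4.4 oz; plain yogurt: 0.9 kg; diced celery: 300.0 g; panko: 0.8 tsp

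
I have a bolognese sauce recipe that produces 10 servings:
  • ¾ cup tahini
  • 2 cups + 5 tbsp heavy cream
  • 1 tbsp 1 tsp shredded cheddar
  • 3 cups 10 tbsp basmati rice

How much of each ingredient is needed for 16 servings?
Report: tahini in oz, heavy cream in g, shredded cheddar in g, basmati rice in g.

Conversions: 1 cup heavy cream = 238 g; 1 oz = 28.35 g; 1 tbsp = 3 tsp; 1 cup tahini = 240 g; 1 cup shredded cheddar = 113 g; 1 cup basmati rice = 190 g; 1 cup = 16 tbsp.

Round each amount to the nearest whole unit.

tahini: 10 oz; heavy cream: 881 g; shredded cheddar: 15 g; basmati rice: 1102 g

Scaling factor: 16/10 = 8/5 = 1.6.
tahini: 0.75 cup × 8/5 × 240 g/cup ÷ 28.35 g/oz ≈ 10 oz
heavy cream: (2 cup + 5 tbsp = 2.3125 cup) × 8/5 × 238 g/cup ≈ 881 g
shredded cheddar: (1 tbsp + 1 tsp = 4/3 tbsp) × 8/5 ÷ 16 tbsp/cup × 113 g/cup ≈ 15 g
basmati rice: (3 cup + 10 tbsp = 3.625 cup) × 8/5 × 190 g/cup = 1102 g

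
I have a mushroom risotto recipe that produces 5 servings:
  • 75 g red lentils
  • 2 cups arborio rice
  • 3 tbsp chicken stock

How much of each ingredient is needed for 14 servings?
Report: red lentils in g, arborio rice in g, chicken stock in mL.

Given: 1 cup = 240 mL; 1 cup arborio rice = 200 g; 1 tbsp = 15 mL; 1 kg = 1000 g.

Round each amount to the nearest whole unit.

Scaling factor: 14/5 = 2.8.
red lentils: 75 g × 14/5 = 210 g
arborio rice: 2 cup × 14/5 × 200 g/cup = 1120 g
chicken stock: 3 tbsp × 14/5 × 15 mL/tbsp = 126 mL

red lentils: 210 g; arborio rice: 1120 g; chicken stock: 126 mL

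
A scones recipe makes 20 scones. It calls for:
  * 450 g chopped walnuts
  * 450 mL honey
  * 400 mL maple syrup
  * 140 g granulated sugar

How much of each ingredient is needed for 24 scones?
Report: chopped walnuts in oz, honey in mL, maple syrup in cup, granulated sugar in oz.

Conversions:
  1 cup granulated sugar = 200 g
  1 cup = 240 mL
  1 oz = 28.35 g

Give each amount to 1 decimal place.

Scaling factor: 24/20 = 6/5 = 1.2.
chopped walnuts: 450 g × 6/5 ÷ 28.35 g/oz ≈ 19.0 oz
honey: 450 mL × 6/5 = 540.0 mL
maple syrup: 400 mL × 6/5 ÷ 240 mL/cup = 2.0 cup
granulated sugar: 140 g × 6/5 ÷ 28.35 g/oz ≈ 5.9 oz

chopped walnuts: 19.0 oz; honey: 540.0 mL; maple syrup: 2.0 cup; granulated sugar: 5.9 oz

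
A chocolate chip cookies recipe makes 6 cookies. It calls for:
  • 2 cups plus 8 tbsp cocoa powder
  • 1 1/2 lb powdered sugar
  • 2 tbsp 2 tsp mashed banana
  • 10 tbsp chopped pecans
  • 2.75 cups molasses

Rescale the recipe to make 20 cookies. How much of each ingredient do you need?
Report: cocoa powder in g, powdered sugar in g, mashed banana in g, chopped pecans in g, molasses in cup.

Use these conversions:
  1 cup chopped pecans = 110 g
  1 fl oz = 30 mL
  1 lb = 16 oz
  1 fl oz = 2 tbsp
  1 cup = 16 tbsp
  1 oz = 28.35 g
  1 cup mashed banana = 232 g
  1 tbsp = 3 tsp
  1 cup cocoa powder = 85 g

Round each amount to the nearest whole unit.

Scaling factor: 20/6 = 10/3.
cocoa powder: (2 cup + 8 tbsp = 2.5 cup) × 10/3 × 85 g/cup ≈ 708 g
powdered sugar: 1.5 lb × 10/3 × 16 oz/lb × 28.35 g/oz = 2268 g
mashed banana: (2 tbsp + 2 tsp = 8/3 tbsp) × 10/3 ÷ 16 tbsp/cup × 232 g/cup ≈ 129 g
chopped pecans: 10 tbsp × 10/3 ÷ 16 tbsp/cup × 110 g/cup ≈ 229 g
molasses: 2.75 cup × 10/3 ≈ 9 cup

cocoa powder: 708 g; powdered sugar: 2268 g; mashed banana: 129 g; chopped pecans: 229 g; molasses: 9 cup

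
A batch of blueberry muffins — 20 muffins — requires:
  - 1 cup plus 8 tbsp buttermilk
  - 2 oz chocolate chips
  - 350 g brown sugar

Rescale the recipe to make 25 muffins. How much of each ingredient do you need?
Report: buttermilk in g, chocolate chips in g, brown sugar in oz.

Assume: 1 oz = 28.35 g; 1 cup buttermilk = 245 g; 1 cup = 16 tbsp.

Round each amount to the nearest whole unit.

Scaling factor: 25/20 = 5/4 = 1.25.
buttermilk: (1 cup + 8 tbsp = 1.5 cup) × 5/4 × 245 g/cup ≈ 459 g
chocolate chips: 2 oz × 5/4 × 28.35 g/oz ≈ 71 g
brown sugar: 350 g × 5/4 ÷ 28.35 g/oz ≈ 15 oz

buttermilk: 459 g; chocolate chips: 71 g; brown sugar: 15 oz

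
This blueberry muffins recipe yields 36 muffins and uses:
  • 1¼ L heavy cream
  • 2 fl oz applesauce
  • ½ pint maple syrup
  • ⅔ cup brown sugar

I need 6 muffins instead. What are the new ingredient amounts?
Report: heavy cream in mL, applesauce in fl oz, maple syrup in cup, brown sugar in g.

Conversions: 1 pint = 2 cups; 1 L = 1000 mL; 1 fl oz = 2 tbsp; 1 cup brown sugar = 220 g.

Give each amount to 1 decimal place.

Scaling factor: 6/36 = 1/6.
heavy cream: 1.25 L × 1/6 × 1000 mL/L ≈ 208.3 mL
applesauce: 2 fl oz × 1/6 ≈ 0.3 fl oz
maple syrup: 0.5 pint × 1/6 × 2 cup/pint ≈ 0.2 cup
brown sugar: 2/3 cup × 1/6 × 220 g/cup ≈ 24.4 g

heavy cream: 208.3 mL; applesauce: 0.3 fl oz; maple syrup: 0.2 cup; brown sugar: 24.4 g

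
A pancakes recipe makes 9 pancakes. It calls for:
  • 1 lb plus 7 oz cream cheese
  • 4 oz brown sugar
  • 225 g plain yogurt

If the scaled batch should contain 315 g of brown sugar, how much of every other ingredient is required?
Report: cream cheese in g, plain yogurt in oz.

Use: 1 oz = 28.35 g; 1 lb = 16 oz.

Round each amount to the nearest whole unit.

cream cheese: 1811 g; plain yogurt: 22 oz

The original recipe has 113.4 g of brown sugar, so the scaling factor is 315 ÷ 113.4 = 25/9.
cream cheese: (1 lb + 7 oz = 1.4375 lb) × 25/9 × 16 oz/lb × 28.35 g/oz ≈ 1811 g
plain yogurt: 225 g × 25/9 ÷ 28.35 g/oz ≈ 22 oz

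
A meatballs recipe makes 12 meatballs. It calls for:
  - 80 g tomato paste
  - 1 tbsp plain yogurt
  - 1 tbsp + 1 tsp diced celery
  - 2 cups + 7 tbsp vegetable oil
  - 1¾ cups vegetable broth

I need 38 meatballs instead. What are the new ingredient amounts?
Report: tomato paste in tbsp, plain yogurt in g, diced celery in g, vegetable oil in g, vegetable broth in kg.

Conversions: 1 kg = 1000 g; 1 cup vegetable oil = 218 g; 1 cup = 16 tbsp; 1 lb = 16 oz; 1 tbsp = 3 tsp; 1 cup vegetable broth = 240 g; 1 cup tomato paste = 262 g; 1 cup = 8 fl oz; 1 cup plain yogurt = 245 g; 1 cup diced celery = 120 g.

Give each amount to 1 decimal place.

Scaling factor: 38/12 = 19/6.
tomato paste: 80 g × 19/6 ÷ 262 g/cup × 16 tbsp/cup ≈ 15.5 tbsp
plain yogurt: 1 tbsp × 19/6 ÷ 16 tbsp/cup × 245 g/cup ≈ 48.5 g
diced celery: (1 tbsp + 1 tsp = 4/3 tbsp) × 19/6 ÷ 16 tbsp/cup × 120 g/cup ≈ 31.7 g
vegetable oil: (2 cup + 7 tbsp = 2.4375 cup) × 19/6 × 218 g/cup ≈ 1682.7 g
vegetable broth: 1.75 cup × 19/6 × 240 g/cup ÷ 1000 g/kg ≈ 1.3 kg

tomato paste: 15.5 tbsp; plain yogurt: 48.5 g; diced celery: 31.7 g; vegetable oil: 1682.7 g; vegetable broth: 1.3 kg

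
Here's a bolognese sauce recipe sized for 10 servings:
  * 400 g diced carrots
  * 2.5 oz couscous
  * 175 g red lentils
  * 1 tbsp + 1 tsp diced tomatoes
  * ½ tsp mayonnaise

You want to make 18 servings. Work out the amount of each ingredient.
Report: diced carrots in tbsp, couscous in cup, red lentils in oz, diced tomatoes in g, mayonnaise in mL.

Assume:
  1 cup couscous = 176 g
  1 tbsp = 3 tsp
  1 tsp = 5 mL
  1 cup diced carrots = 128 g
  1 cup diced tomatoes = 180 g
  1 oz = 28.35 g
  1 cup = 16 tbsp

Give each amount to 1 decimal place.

Scaling factor: 18/10 = 9/5 = 1.8.
diced carrots: 400 g × 9/5 ÷ 128 g/cup × 16 tbsp/cup = 90.0 tbsp
couscous: 2.5 oz × 9/5 × 28.35 g/oz ÷ 176 g/cup ≈ 0.7 cup
red lentils: 175 g × 9/5 ÷ 28.35 g/oz ≈ 11.1 oz
diced tomatoes: (1 tbsp + 1 tsp = 4/3 tbsp) × 9/5 ÷ 16 tbsp/cup × 180 g/cup = 27.0 g
mayonnaise: 0.5 tsp × 9/5 × 5 mL/tsp = 4.5 mL

diced carrots: 90.0 tbsp; couscous: 0.7 cup; red lentils: 11.1 oz; diced tomatoes: 27.0 g; mayonnaise: 4.5 mL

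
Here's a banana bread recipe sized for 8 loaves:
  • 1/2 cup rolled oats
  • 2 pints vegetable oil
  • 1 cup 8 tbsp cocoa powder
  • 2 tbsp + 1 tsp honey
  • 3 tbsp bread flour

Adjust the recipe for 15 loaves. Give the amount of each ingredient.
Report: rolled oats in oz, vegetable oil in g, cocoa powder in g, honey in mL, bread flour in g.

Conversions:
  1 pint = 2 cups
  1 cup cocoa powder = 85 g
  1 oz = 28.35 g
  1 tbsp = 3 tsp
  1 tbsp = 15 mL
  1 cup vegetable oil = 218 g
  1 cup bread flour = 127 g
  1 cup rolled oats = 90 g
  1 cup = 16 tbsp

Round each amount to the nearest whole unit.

Scaling factor: 15/8 = 1.875.
rolled oats: 0.5 cup × 15/8 × 90 g/cup ÷ 28.35 g/oz ≈ 3 oz
vegetable oil: 2 pint × 15/8 × 2 cup/pint × 218 g/cup = 1635 g
cocoa powder: (1 cup + 8 tbsp = 1.5 cup) × 15/8 × 85 g/cup ≈ 239 g
honey: (2 tbsp + 1 tsp = 7/3 tbsp) × 15/8 × 15 mL/tbsp ≈ 66 mL
bread flour: 3 tbsp × 15/8 ÷ 16 tbsp/cup × 127 g/cup ≈ 45 g

rolled oats: 3 oz; vegetable oil: 1635 g; cocoa powder: 239 g; honey: 66 mL; bread flour: 45 g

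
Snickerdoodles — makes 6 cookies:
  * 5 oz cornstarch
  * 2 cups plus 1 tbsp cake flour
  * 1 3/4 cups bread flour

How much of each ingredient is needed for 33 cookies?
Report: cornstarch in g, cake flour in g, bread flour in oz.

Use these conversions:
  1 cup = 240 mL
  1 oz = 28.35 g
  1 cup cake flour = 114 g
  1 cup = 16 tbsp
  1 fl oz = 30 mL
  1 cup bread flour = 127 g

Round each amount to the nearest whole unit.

cornstarch: 780 g; cake flour: 1293 g; bread flour: 43 oz

Scaling factor: 33/6 = 11/2 = 5.5.
cornstarch: 5 oz × 11/2 × 28.35 g/oz ≈ 780 g
cake flour: (2 cup + 1 tbsp = 2.0625 cup) × 11/2 × 114 g/cup ≈ 1293 g
bread flour: 1.75 cup × 11/2 × 127 g/cup ÷ 28.35 g/oz ≈ 43 oz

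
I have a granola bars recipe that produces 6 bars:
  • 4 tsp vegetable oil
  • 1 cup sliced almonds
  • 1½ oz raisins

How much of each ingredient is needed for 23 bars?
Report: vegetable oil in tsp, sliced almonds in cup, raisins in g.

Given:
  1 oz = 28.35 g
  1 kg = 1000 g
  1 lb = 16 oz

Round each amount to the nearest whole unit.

Scaling factor: 23/6.
vegetable oil: 4 tsp × 23/6 ≈ 15 tsp
sliced almonds: 1 cup × 23/6 ≈ 4 cup
raisins: 1.5 oz × 23/6 × 28.35 g/oz ≈ 163 g

vegetable oil: 15 tsp; sliced almonds: 4 cup; raisins: 163 g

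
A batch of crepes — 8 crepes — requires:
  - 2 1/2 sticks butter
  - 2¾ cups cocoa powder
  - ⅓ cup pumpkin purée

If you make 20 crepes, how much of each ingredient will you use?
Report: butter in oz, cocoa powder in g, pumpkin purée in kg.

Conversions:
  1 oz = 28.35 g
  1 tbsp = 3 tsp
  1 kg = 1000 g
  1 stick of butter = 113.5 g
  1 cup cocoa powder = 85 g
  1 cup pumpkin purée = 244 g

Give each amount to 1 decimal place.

Scaling factor: 20/8 = 5/2 = 2.5.
butter: 2.5 stick × 5/2 × 113.5 g/stick ÷ 28.35 g/oz ≈ 25.0 oz
cocoa powder: 2.75 cup × 5/2 × 85 g/cup ≈ 584.4 g
pumpkin purée: 1/3 cup × 5/2 × 244 g/cup ÷ 1000 g/kg ≈ 0.2 kg

butter: 25.0 oz; cocoa powder: 584.4 g; pumpkin purée: 0.2 kg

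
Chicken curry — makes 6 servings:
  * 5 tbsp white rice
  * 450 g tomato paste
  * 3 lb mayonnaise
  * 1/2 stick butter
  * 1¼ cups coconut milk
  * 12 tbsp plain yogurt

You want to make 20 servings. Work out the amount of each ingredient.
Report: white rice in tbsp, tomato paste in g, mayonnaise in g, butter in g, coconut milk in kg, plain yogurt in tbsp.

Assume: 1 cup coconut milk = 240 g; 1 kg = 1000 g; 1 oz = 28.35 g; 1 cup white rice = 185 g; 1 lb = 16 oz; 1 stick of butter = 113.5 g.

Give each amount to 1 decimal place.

white rice: 16.7 tbsp; tomato paste: 1500.0 g; mayonnaise: 4536.0 g; butter: 189.2 g; coconut milk: 1.0 kg; plain yogurt: 40.0 tbsp

Scaling factor: 20/6 = 10/3.
white rice: 5 tbsp × 10/3 ≈ 16.7 tbsp
tomato paste: 450 g × 10/3 = 1500.0 g
mayonnaise: 3 lb × 10/3 × 16 oz/lb × 28.35 g/oz = 4536.0 g
butter: 0.5 stick × 10/3 × 113.5 g/stick ≈ 189.2 g
coconut milk: 1.25 cup × 10/3 × 240 g/cup ÷ 1000 g/kg = 1.0 kg
plain yogurt: 12 tbsp × 10/3 = 40.0 tbsp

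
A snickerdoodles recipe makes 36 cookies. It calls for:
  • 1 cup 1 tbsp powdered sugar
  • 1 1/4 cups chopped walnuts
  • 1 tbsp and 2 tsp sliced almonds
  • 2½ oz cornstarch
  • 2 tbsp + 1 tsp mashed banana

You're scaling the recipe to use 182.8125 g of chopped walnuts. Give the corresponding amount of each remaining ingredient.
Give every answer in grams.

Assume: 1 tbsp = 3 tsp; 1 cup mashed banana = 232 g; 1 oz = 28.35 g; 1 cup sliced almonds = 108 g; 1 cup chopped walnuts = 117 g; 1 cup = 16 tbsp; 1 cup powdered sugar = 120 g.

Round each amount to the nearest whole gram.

The original recipe has 146.25 g of chopped walnuts, so the scaling factor is 182.8125 ÷ 146.25 = 5/4 = 1.25.
powdered sugar: (1 cup + 1 tbsp = 1.0625 cup) × 5/4 × 120 g/cup ≈ 159 g
sliced almonds: (1 tbsp + 2 tsp = 5/3 tbsp) × 5/4 ÷ 16 tbsp/cup × 108 g/cup ≈ 14 g
cornstarch: 2.5 oz × 5/4 × 28.35 g/oz ≈ 89 g
mashed banana: (2 tbsp + 1 tsp = 7/3 tbsp) × 5/4 ÷ 16 tbsp/cup × 232 g/cup ≈ 42 g

powdered sugar: 159 g; sliced almonds: 14 g; cornstarch: 89 g; mashed banana: 42 g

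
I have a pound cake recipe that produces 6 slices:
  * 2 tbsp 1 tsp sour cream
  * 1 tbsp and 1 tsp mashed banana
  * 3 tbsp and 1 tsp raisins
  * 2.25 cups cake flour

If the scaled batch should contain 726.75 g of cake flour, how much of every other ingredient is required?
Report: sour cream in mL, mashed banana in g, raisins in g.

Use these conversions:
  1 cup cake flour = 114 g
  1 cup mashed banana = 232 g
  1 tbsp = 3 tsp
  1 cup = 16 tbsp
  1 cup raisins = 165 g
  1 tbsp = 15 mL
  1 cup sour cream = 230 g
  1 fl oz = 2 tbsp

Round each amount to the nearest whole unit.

The original recipe has 256.5 g of cake flour, so the scaling factor is 726.75 ÷ 256.5 = 17/6.
sour cream: (2 tbsp + 1 tsp = 7/3 tbsp) × 17/6 × 15 mL/tbsp ≈ 99 mL
mashed banana: (1 tbsp + 1 tsp = 4/3 tbsp) × 17/6 ÷ 16 tbsp/cup × 232 g/cup ≈ 55 g
raisins: (3 tbsp + 1 tsp = 10/3 tbsp) × 17/6 ÷ 16 tbsp/cup × 165 g/cup ≈ 97 g

sour cream: 99 mL; mashed banana: 55 g; raisins: 97 g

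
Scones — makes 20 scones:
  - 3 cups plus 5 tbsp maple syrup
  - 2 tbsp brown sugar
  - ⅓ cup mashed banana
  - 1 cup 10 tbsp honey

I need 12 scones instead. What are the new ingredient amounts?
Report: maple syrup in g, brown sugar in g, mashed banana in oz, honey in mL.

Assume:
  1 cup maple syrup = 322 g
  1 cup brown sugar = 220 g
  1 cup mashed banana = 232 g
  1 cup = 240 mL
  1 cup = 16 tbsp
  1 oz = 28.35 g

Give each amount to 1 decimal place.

Scaling factor: 12/20 = 3/5 = 0.6.
maple syrup: (3 cup + 5 tbsp = 3.3125 cup) × 3/5 × 322 g/cup ≈ 640.0 g
brown sugar: 2 tbsp × 3/5 ÷ 16 tbsp/cup × 220 g/cup = 16.5 g
mashed banana: 1/3 cup × 3/5 × 232 g/cup ÷ 28.35 g/oz ≈ 1.6 oz
honey: (1 cup + 10 tbsp = 1.625 cup) × 3/5 × 240 mL/cup = 234.0 mL

maple syrup: 640.0 g; brown sugar: 16.5 g; mashed banana: 1.6 oz; honey: 234.0 mL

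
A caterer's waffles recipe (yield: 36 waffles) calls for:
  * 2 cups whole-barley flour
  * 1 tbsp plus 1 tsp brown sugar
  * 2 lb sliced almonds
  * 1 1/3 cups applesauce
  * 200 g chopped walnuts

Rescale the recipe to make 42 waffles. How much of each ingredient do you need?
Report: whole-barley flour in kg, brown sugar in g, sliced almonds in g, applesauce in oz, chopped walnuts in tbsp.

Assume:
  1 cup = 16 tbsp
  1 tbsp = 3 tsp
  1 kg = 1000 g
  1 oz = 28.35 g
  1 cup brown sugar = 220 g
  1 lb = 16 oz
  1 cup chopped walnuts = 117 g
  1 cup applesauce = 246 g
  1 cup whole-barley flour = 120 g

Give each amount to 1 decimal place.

whole-barley flour: 0.3 kg; brown sugar: 21.4 g; sliced almonds: 1058.4 g; applesauce: 13.5 oz; chopped walnuts: 31.9 tbsp

Scaling factor: 42/36 = 7/6.
whole-barley flour: 2 cup × 7/6 × 120 g/cup ÷ 1000 g/kg ≈ 0.3 kg
brown sugar: (1 tbsp + 1 tsp = 4/3 tbsp) × 7/6 ÷ 16 tbsp/cup × 220 g/cup ≈ 21.4 g
sliced almonds: 2 lb × 7/6 × 16 oz/lb × 28.35 g/oz = 1058.4 g
applesauce: 4/3 cup × 7/6 × 246 g/cup ÷ 28.35 g/oz ≈ 13.5 oz
chopped walnuts: 200 g × 7/6 ÷ 117 g/cup × 16 tbsp/cup ≈ 31.9 tbsp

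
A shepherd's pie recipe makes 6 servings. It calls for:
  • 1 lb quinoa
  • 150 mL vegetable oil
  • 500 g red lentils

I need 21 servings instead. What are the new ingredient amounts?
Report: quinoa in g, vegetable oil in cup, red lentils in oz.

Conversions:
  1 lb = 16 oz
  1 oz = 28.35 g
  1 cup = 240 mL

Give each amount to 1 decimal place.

Scaling factor: 21/6 = 7/2 = 3.5.
quinoa: 1 lb × 7/2 × 16 oz/lb × 28.35 g/oz = 1587.6 g
vegetable oil: 150 mL × 7/2 ÷ 240 mL/cup ≈ 2.2 cup
red lentils: 500 g × 7/2 ÷ 28.35 g/oz ≈ 61.7 oz

quinoa: 1587.6 g; vegetable oil: 2.2 cup; red lentils: 61.7 oz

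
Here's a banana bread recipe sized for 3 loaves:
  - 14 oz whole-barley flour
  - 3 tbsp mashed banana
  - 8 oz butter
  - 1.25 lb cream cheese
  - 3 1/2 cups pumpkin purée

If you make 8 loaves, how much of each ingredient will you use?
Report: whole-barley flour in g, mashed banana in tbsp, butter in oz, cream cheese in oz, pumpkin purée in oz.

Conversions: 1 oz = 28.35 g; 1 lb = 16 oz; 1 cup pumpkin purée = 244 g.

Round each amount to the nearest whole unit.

Scaling factor: 8/3.
whole-barley flour: 14 oz × 8/3 × 28.35 g/oz ≈ 1058 g
mashed banana: 3 tbsp × 8/3 = 8 tbsp
butter: 8 oz × 8/3 ≈ 21 oz
cream cheese: 1.25 lb × 8/3 × 16 oz/lb ≈ 53 oz
pumpkin purée: 3.5 cup × 8/3 × 244 g/cup ÷ 28.35 g/oz ≈ 80 oz

whole-barley flour: 1058 g; mashed banana: 8 tbsp; butter: 21 oz; cream cheese: 53 oz; pumpkin purée: 80 oz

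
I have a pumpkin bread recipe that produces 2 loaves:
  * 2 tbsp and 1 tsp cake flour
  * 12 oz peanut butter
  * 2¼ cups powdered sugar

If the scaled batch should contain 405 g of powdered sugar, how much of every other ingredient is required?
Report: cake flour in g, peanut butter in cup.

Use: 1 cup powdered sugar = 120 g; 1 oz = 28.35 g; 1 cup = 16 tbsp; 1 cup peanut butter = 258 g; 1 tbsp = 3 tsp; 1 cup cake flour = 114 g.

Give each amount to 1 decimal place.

cake flour: 24.9 g; peanut butter: 2.0 cup

The original recipe has 270 g of powdered sugar, so the scaling factor is 405 ÷ 270 = 3/2 = 1.5.
cake flour: (2 tbsp + 1 tsp = 7/3 tbsp) × 3/2 ÷ 16 tbsp/cup × 114 g/cup ≈ 24.9 g
peanut butter: 12 oz × 3/2 × 28.35 g/oz ÷ 258 g/cup ≈ 2.0 cup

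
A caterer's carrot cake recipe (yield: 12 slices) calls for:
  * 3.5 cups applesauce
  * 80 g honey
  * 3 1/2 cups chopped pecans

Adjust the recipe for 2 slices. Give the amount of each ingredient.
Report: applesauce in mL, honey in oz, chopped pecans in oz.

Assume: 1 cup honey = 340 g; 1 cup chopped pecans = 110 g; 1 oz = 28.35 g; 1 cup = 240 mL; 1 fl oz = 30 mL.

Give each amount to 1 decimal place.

applesauce: 140.0 mL; honey: 0.5 oz; chopped pecans: 2.3 oz

Scaling factor: 2/12 = 1/6.
applesauce: 3.5 cup × 1/6 × 240 mL/cup = 140.0 mL
honey: 80 g × 1/6 ÷ 28.35 g/oz ≈ 0.5 oz
chopped pecans: 3.5 cup × 1/6 × 110 g/cup ÷ 28.35 g/oz ≈ 2.3 oz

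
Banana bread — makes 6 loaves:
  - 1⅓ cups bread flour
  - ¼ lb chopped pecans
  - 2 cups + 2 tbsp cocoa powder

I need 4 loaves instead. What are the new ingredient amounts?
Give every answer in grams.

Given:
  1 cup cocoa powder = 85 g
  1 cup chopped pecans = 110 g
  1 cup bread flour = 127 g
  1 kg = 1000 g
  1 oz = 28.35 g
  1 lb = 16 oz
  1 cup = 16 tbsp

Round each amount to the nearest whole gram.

bread flour: 113 g; chopped pecans: 76 g; cocoa powder: 120 g

Scaling factor: 4/6 = 2/3.
bread flour: 4/3 cup × 2/3 × 127 g/cup ≈ 113 g
chopped pecans: 0.25 lb × 2/3 × 16 oz/lb × 28.35 g/oz ≈ 76 g
cocoa powder: (2 cup + 2 tbsp = 2.125 cup) × 2/3 × 85 g/cup ≈ 120 g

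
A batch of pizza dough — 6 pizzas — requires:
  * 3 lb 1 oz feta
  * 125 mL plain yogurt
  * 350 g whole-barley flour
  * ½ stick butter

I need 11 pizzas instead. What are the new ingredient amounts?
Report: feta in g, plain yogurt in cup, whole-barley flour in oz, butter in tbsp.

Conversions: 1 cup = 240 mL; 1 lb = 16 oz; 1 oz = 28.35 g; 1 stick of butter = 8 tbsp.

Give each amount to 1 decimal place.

Scaling factor: 11/6.
feta: (3 lb + 1 oz = 3.0625 lb) × 11/6 × 16 oz/lb × 28.35 g/oz ≈ 2546.8 g
plain yogurt: 125 mL × 11/6 ÷ 240 mL/cup ≈ 1.0 cup
whole-barley flour: 350 g × 11/6 ÷ 28.35 g/oz ≈ 22.6 oz
butter: 0.5 stick × 11/6 × 8 tbsp/stick ≈ 7.3 tbsp

feta: 2546.8 g; plain yogurt: 1.0 cup; whole-barley flour: 22.6 oz; butter: 7.3 tbsp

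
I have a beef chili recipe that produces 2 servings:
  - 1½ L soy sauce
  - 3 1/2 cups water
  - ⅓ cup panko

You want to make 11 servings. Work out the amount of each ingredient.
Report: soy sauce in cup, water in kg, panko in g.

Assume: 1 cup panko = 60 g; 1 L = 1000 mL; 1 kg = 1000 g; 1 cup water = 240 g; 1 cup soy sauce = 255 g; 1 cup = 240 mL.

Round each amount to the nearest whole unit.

soy sauce: 34 cup; water: 5 kg; panko: 110 g

Scaling factor: 11/2 = 5.5.
soy sauce: 1.5 L × 11/2 × 1000 mL/L ÷ 240 mL/cup ≈ 34 cup
water: 3.5 cup × 11/2 × 240 g/cup ÷ 1000 g/kg ≈ 5 kg
panko: 1/3 cup × 11/2 × 60 g/cup = 110 g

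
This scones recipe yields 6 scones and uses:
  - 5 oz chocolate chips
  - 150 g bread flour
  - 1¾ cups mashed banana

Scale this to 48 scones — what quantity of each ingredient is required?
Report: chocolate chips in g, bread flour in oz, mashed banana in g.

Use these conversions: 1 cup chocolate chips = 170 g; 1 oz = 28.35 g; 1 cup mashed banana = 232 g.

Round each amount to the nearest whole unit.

chocolate chips: 1134 g; bread flour: 42 oz; mashed banana: 3248 g

Scaling factor: 48/6 = 8.
chocolate chips: 5 oz × 8 × 28.35 g/oz = 1134 g
bread flour: 150 g × 8 ÷ 28.35 g/oz ≈ 42 oz
mashed banana: 1.75 cup × 8 × 232 g/cup = 3248 g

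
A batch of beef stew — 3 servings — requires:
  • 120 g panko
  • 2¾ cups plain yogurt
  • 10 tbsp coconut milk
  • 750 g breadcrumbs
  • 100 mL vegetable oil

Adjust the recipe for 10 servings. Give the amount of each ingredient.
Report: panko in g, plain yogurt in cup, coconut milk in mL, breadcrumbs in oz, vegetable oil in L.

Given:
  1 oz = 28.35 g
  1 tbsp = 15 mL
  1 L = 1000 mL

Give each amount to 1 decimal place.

panko: 400.0 g; plain yogurt: 9.2 cup; coconut milk: 500.0 mL; breadcrumbs: 88.2 oz; vegetable oil: 0.3 L

Scaling factor: 10/3.
panko: 120 g × 10/3 = 400.0 g
plain yogurt: 2.75 cup × 10/3 ≈ 9.2 cup
coconut milk: 10 tbsp × 10/3 × 15 mL/tbsp = 500.0 mL
breadcrumbs: 750 g × 10/3 ÷ 28.35 g/oz ≈ 88.2 oz
vegetable oil: 100 mL × 10/3 ÷ 1000 mL/L ≈ 0.3 L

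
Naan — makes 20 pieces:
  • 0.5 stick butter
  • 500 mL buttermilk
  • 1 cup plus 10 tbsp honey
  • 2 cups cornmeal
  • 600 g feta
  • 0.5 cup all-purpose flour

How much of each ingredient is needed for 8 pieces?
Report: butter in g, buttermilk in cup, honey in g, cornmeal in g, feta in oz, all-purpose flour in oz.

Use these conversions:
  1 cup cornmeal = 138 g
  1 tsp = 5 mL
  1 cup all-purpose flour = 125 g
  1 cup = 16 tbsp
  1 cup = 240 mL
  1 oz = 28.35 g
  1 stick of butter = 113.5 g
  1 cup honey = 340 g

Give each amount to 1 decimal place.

Scaling factor: 8/20 = 2/5 = 0.4.
butter: 0.5 stick × 2/5 × 113.5 g/stick = 22.7 g
buttermilk: 500 mL × 2/5 ÷ 240 mL/cup ≈ 0.8 cup
honey: (1 cup + 10 tbsp = 1.625 cup) × 2/5 × 340 g/cup = 221.0 g
cornmeal: 2 cup × 2/5 × 138 g/cup = 110.4 g
feta: 600 g × 2/5 ÷ 28.35 g/oz ≈ 8.5 oz
all-purpose flour: 0.5 cup × 2/5 × 125 g/cup ÷ 28.35 g/oz ≈ 0.9 oz

butter: 22.7 g; buttermilk: 0.8 cup; honey: 221.0 g; cornmeal: 110.4 g; feta: 8.5 oz; all-purpose flour: 0.9 oz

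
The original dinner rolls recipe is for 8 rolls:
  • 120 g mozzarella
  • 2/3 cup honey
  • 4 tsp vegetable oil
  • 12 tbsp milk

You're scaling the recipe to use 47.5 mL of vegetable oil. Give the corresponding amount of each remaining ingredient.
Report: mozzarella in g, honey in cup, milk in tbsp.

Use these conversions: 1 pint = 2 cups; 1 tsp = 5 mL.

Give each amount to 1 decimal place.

The original recipe has 20 mL of vegetable oil, so the scaling factor is 47.5 ÷ 20 = 19/8 = 2.375.
mozzarella: 120 g × 19/8 = 285.0 g
honey: 2/3 cup × 19/8 ≈ 1.6 cup
milk: 12 tbsp × 19/8 = 28.5 tbsp

mozzarella: 285.0 g; honey: 1.6 cup; milk: 28.5 tbsp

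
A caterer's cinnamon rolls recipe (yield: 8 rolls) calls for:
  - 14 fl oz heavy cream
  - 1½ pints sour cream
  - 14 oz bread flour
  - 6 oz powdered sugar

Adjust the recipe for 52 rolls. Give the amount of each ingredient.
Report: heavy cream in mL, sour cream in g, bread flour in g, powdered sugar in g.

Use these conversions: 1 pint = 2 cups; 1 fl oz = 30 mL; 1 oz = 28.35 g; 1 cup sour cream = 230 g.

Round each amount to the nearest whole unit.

heavy cream: 2730 mL; sour cream: 4485 g; bread flour: 2580 g; powdered sugar: 1106 g

Scaling factor: 52/8 = 13/2 = 6.5.
heavy cream: 14 fl oz × 13/2 × 30 mL/fl oz = 2730 mL
sour cream: 1.5 pint × 13/2 × 2 cup/pint × 230 g/cup = 4485 g
bread flour: 14 oz × 13/2 × 28.35 g/oz ≈ 2580 g
powdered sugar: 6 oz × 13/2 × 28.35 g/oz ≈ 1106 g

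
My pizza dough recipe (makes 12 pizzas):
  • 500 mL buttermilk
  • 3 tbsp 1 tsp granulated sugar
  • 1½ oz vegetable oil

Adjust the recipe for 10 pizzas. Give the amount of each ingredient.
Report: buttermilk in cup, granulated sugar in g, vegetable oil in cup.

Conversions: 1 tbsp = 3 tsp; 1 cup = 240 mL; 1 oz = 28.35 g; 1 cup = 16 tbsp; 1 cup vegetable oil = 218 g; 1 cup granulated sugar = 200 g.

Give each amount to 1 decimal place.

Scaling factor: 10/12 = 5/6.
buttermilk: 500 mL × 5/6 ÷ 240 mL/cup ≈ 1.7 cup
granulated sugar: (3 tbsp + 1 tsp = 10/3 tbsp) × 5/6 ÷ 16 tbsp/cup × 200 g/cup ≈ 34.7 g
vegetable oil: 1.5 oz × 5/6 × 28.35 g/oz ÷ 218 g/cup ≈ 0.2 cup

buttermilk: 1.7 cup; granulated sugar: 34.7 g; vegetable oil: 0.2 cup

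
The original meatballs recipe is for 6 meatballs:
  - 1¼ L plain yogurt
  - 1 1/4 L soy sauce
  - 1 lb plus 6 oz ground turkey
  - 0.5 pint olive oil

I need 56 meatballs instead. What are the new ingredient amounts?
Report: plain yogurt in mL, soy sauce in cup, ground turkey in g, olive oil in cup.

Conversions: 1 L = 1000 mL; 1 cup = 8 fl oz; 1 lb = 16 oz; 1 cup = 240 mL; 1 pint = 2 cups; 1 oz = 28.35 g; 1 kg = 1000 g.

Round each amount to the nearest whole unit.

plain yogurt: 11667 mL; soy sauce: 49 cup; ground turkey: 5821 g; olive oil: 9 cup

Scaling factor: 56/6 = 28/3.
plain yogurt: 1.25 L × 28/3 × 1000 mL/L ≈ 11667 mL
soy sauce: 1.25 L × 28/3 × 1000 mL/L ÷ 240 mL/cup ≈ 49 cup
ground turkey: (1 lb + 6 oz = 1.375 lb) × 28/3 × 16 oz/lb × 28.35 g/oz ≈ 5821 g
olive oil: 0.5 pint × 28/3 × 2 cup/pint ≈ 9 cup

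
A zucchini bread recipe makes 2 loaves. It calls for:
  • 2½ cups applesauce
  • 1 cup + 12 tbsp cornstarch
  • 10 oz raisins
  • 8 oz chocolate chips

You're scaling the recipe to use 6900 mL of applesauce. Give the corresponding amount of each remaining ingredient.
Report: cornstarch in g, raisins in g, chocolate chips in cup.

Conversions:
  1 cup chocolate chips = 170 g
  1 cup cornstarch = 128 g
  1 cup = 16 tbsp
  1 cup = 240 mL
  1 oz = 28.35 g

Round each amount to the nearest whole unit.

The original recipe has 600 mL of applesauce, so the scaling factor is 6900 ÷ 600 = 23/2 = 11.5.
cornstarch: (1 cup + 12 tbsp = 1.75 cup) × 23/2 × 128 g/cup = 2576 g
raisins: 10 oz × 23/2 × 28.35 g/oz ≈ 3260 g
chocolate chips: 8 oz × 23/2 × 28.35 g/oz ÷ 170 g/cup ≈ 15 cup

cornstarch: 2576 g; raisins: 3260 g; chocolate chips: 15 cup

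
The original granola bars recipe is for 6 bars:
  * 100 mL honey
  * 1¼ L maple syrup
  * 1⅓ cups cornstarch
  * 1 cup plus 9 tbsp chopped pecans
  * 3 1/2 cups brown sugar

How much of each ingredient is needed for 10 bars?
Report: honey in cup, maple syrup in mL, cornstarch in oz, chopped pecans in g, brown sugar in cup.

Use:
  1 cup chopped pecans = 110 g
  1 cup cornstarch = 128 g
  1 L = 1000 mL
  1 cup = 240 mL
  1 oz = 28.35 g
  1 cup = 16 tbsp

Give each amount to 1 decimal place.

honey: 0.7 cup; maple syrup: 2083.3 mL; cornstarch: 10.0 oz; chopped pecans: 286.5 g; brown sugar: 5.8 cup

Scaling factor: 10/6 = 5/3.
honey: 100 mL × 5/3 ÷ 240 mL/cup ≈ 0.7 cup
maple syrup: 1.25 L × 5/3 × 1000 mL/L ≈ 2083.3 mL
cornstarch: 4/3 cup × 5/3 × 128 g/cup ÷ 28.35 g/oz ≈ 10.0 oz
chopped pecans: (1 cup + 9 tbsp = 1.5625 cup) × 5/3 × 110 g/cup ≈ 286.5 g
brown sugar: 3.5 cup × 5/3 ≈ 5.8 cup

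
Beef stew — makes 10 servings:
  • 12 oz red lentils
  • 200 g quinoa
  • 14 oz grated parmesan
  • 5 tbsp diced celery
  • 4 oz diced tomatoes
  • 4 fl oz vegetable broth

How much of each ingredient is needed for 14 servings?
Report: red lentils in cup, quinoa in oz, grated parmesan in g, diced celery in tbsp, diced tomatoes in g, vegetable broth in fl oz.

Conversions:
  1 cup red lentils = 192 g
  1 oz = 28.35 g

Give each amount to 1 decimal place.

Scaling factor: 14/10 = 7/5 = 1.4.
red lentils: 12 oz × 7/5 × 28.35 g/oz ÷ 192 g/cup ≈ 2.5 cup
quinoa: 200 g × 7/5 ÷ 28.35 g/oz ≈ 9.9 oz
grated parmesan: 14 oz × 7/5 × 28.35 g/oz ≈ 555.7 g
diced celery: 5 tbsp × 7/5 = 7.0 tbsp
diced tomatoes: 4 oz × 7/5 × 28.35 g/oz ≈ 158.8 g
vegetable broth: 4 fl oz × 7/5 = 5.6 fl oz

red lentils: 2.5 cup; quinoa: 9.9 oz; grated parmesan: 555.7 g; diced celery: 7.0 tbsp; diced tomatoes: 158.8 g; vegetable broth: 5.6 fl oz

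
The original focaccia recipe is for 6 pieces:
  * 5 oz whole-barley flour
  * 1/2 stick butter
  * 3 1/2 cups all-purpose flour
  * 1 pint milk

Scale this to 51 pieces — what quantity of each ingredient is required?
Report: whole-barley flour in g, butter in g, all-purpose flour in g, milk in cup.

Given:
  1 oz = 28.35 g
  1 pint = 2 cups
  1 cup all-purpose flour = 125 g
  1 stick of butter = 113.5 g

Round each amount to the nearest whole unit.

Scaling factor: 51/6 = 17/2 = 8.5.
whole-barley flour: 5 oz × 17/2 × 28.35 g/oz ≈ 1205 g
butter: 0.5 stick × 17/2 × 113.5 g/stick ≈ 482 g
all-purpose flour: 3.5 cup × 17/2 × 125 g/cup ≈ 3719 g
milk: 1 pint × 17/2 × 2 cup/pint = 17 cup

whole-barley flour: 1205 g; butter: 482 g; all-purpose flour: 3719 g; milk: 17 cup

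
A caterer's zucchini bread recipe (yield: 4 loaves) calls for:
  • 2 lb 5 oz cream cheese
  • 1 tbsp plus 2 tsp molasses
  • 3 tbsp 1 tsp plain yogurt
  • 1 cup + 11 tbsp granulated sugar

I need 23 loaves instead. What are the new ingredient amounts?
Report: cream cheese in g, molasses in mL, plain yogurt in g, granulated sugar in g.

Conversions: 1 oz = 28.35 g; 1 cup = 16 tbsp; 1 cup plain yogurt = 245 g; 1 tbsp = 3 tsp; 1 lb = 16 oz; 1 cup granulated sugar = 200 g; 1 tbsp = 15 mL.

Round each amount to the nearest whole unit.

cream cheese: 6031 g; molasses: 144 mL; plain yogurt: 293 g; granulated sugar: 1941 g

Scaling factor: 23/4 = 5.75.
cream cheese: (2 lb + 5 oz = 2.3125 lb) × 23/4 × 16 oz/lb × 28.35 g/oz ≈ 6031 g
molasses: (1 tbsp + 2 tsp = 5/3 tbsp) × 23/4 × 15 mL/tbsp ≈ 144 mL
plain yogurt: (3 tbsp + 1 tsp = 10/3 tbsp) × 23/4 ÷ 16 tbsp/cup × 245 g/cup ≈ 293 g
granulated sugar: (1 cup + 11 tbsp = 1.6875 cup) × 23/4 × 200 g/cup ≈ 1941 g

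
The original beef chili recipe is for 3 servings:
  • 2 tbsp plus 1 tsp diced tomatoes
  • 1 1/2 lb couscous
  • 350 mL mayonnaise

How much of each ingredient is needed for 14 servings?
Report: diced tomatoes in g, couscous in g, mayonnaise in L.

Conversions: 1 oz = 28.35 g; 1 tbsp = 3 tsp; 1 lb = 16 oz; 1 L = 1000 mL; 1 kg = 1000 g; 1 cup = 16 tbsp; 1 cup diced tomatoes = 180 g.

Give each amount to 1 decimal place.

diced tomatoes: 122.5 g; couscous: 3175.2 g; mayonnaise: 1.6 L

Scaling factor: 14/3.
diced tomatoes: (2 tbsp + 1 tsp = 7/3 tbsp) × 14/3 ÷ 16 tbsp/cup × 180 g/cup = 122.5 g
couscous: 1.5 lb × 14/3 × 16 oz/lb × 28.35 g/oz = 3175.2 g
mayonnaise: 350 mL × 14/3 ÷ 1000 mL/L ≈ 1.6 L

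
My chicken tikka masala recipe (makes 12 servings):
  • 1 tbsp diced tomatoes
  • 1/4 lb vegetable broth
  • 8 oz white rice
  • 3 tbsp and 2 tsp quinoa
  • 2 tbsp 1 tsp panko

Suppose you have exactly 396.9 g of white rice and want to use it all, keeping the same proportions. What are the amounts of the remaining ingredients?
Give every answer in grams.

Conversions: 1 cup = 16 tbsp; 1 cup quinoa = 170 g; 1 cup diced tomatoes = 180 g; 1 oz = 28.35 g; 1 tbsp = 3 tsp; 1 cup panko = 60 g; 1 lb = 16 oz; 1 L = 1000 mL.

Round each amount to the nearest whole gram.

diced tomatoes: 20 g; vegetable broth: 198 g; quinoa: 68 g; panko: 15 g

The original recipe has 226.8 g of white rice, so the scaling factor is 396.9 ÷ 226.8 = 7/4 = 1.75.
diced tomatoes: 1 tbsp × 7/4 ÷ 16 tbsp/cup × 180 g/cup ≈ 20 g
vegetable broth: 0.25 lb × 7/4 × 16 oz/lb × 28.35 g/oz ≈ 198 g
quinoa: (3 tbsp + 2 tsp = 11/3 tbsp) × 7/4 ÷ 16 tbsp/cup × 170 g/cup ≈ 68 g
panko: (2 tbsp + 1 tsp = 7/3 tbsp) × 7/4 ÷ 16 tbsp/cup × 60 g/cup ≈ 15 g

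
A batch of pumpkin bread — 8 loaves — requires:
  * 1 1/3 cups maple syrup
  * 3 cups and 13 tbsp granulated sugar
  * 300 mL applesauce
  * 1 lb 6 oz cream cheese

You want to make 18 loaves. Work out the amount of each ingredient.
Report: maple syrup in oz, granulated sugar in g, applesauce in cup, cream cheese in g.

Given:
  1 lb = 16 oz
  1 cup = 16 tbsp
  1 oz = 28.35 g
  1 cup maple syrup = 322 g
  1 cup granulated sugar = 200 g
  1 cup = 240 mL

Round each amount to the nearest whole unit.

maple syrup: 34 oz; granulated sugar: 1716 g; applesauce: 3 cup; cream cheese: 1403 g

Scaling factor: 18/8 = 9/4 = 2.25.
maple syrup: 4/3 cup × 9/4 × 322 g/cup ÷ 28.35 g/oz ≈ 34 oz
granulated sugar: (3 cup + 13 tbsp = 3.8125 cup) × 9/4 × 200 g/cup ≈ 1716 g
applesauce: 300 mL × 9/4 ÷ 240 mL/cup ≈ 3 cup
cream cheese: (1 lb + 6 oz = 1.375 lb) × 9/4 × 16 oz/lb × 28.35 g/oz ≈ 1403 g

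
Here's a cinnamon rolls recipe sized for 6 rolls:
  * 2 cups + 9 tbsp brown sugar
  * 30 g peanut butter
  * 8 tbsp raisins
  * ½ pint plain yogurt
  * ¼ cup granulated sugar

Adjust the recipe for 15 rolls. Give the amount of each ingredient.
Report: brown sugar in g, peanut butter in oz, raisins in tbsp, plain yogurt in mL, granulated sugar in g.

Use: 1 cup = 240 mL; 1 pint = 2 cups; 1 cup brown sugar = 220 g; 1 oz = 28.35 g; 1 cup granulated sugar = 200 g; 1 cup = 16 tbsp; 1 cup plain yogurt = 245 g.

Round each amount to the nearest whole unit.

brown sugar: 1409 g; peanut butter: 3 oz; raisins: 20 tbsp; plain yogurt: 600 mL; granulated sugar: 125 g

Scaling factor: 15/6 = 5/2 = 2.5.
brown sugar: (2 cup + 9 tbsp = 2.5625 cup) × 5/2 × 220 g/cup ≈ 1409 g
peanut butter: 30 g × 5/2 ÷ 28.35 g/oz ≈ 3 oz
raisins: 8 tbsp × 5/2 = 20 tbsp
plain yogurt: 0.5 pint × 5/2 × 2 cup/pint × 240 mL/cup = 600 mL
granulated sugar: 0.25 cup × 5/2 × 200 g/cup = 125 g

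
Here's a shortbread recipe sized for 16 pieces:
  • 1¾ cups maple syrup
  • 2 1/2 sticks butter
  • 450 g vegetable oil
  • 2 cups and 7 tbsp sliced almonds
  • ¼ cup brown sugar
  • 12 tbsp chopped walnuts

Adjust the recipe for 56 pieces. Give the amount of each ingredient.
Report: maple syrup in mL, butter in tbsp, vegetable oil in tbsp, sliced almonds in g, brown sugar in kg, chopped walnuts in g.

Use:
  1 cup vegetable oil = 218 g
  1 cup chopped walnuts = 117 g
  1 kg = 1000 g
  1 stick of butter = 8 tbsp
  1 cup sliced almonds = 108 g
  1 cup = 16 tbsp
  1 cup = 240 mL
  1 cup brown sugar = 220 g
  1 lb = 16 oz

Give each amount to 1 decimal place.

maple syrup: 1470.0 mL; butter: 70.0 tbsp; vegetable oil: 115.6 tbsp; sliced almonds: 921.4 g; brown sugar: 0.2 kg; chopped walnuts: 307.1 g

Scaling factor: 56/16 = 7/2 = 3.5.
maple syrup: 1.75 cup × 7/2 × 240 mL/cup = 1470.0 mL
butter: 2.5 stick × 7/2 × 8 tbsp/stick = 70.0 tbsp
vegetable oil: 450 g × 7/2 ÷ 218 g/cup × 16 tbsp/cup ≈ 115.6 tbsp
sliced almonds: (2 cup + 7 tbsp = 2.4375 cup) × 7/2 × 108 g/cup ≈ 921.4 g
brown sugar: 0.25 cup × 7/2 × 220 g/cup ÷ 1000 g/kg ≈ 0.2 kg
chopped walnuts: 12 tbsp × 7/2 ÷ 16 tbsp/cup × 117 g/cup ≈ 307.1 g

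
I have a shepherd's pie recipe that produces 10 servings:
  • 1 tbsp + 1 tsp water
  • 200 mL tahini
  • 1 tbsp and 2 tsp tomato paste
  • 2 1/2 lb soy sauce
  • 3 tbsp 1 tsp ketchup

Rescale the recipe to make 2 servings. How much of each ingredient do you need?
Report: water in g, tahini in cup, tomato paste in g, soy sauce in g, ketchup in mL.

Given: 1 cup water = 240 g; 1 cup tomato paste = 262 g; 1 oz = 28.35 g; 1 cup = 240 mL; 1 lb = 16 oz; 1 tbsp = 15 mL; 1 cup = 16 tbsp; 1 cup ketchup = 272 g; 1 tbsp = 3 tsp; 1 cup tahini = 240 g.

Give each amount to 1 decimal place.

Scaling factor: 2/10 = 1/5 = 0.2.
water: (1 tbsp + 1 tsp = 4/3 tbsp) × 1/5 ÷ 16 tbsp/cup × 240 g/cup = 4.0 g
tahini: 200 mL × 1/5 ÷ 240 mL/cup ≈ 0.2 cup
tomato paste: (1 tbsp + 2 tsp = 5/3 tbsp) × 1/5 ÷ 16 tbsp/cup × 262 g/cup ≈ 5.5 g
soy sauce: 2.5 lb × 1/5 × 16 oz/lb × 28.35 g/oz = 226.8 g
ketchup: (3 tbsp + 1 tsp = 10/3 tbsp) × 1/5 × 15 mL/tbsp = 10.0 mL

water: 4.0 g; tahini: 0.2 cup; tomato paste: 5.5 g; soy sauce: 226.8 g; ketchup: 10.0 mL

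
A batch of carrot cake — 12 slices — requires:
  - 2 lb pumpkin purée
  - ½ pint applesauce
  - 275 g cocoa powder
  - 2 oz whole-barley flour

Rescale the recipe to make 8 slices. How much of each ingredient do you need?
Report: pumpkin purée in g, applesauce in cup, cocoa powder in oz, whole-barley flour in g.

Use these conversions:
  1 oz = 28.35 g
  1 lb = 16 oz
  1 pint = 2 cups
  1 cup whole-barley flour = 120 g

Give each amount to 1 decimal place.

Scaling factor: 8/12 = 2/3.
pumpkin purée: 2 lb × 2/3 × 16 oz/lb × 28.35 g/oz = 604.8 g
applesauce: 0.5 pint × 2/3 × 2 cup/pint ≈ 0.7 cup
cocoa powder: 275 g × 2/3 ÷ 28.35 g/oz ≈ 6.5 oz
whole-barley flour: 2 oz × 2/3 × 28.35 g/oz = 37.8 g

pumpkin purée: 604.8 g; applesauce: 0.7 cup; cocoa powder: 6.5 oz; whole-barley flour: 37.8 g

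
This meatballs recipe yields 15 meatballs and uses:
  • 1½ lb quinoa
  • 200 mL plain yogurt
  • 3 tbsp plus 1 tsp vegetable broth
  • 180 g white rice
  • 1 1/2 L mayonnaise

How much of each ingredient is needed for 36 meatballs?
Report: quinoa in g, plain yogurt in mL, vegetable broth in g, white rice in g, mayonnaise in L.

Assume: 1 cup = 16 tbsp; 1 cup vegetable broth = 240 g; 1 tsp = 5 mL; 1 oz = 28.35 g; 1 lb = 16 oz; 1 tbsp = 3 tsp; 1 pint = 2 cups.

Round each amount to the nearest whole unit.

quinoa: 1633 g; plain yogurt: 480 mL; vegetable broth: 120 g; white rice: 432 g; mayonnaise: 4 L

Scaling factor: 36/15 = 12/5 = 2.4.
quinoa: 1.5 lb × 12/5 × 16 oz/lb × 28.35 g/oz ≈ 1633 g
plain yogurt: 200 mL × 12/5 = 480 mL
vegetable broth: (3 tbsp + 1 tsp = 10/3 tbsp) × 12/5 ÷ 16 tbsp/cup × 240 g/cup = 120 g
white rice: 180 g × 12/5 = 432 g
mayonnaise: 1.5 L × 12/5 ≈ 4 L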